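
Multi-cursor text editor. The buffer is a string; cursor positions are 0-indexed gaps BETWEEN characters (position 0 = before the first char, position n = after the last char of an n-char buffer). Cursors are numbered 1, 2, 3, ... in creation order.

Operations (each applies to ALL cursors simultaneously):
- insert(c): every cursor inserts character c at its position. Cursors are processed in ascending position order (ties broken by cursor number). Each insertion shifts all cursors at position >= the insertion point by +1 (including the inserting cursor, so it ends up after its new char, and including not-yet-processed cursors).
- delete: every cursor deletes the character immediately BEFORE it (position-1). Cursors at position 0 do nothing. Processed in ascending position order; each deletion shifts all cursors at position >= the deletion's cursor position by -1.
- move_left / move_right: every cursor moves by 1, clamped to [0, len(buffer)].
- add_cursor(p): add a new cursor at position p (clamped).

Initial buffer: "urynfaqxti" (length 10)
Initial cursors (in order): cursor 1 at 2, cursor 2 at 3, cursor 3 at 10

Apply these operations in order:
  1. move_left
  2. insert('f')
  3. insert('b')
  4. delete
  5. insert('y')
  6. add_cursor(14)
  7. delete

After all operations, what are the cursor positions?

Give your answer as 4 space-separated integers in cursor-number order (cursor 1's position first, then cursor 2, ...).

After op 1 (move_left): buffer="urynfaqxti" (len 10), cursors c1@1 c2@2 c3@9, authorship ..........
After op 2 (insert('f')): buffer="ufrfynfaqxtfi" (len 13), cursors c1@2 c2@4 c3@12, authorship .1.2.......3.
After op 3 (insert('b')): buffer="ufbrfbynfaqxtfbi" (len 16), cursors c1@3 c2@6 c3@15, authorship .11.22.......33.
After op 4 (delete): buffer="ufrfynfaqxtfi" (len 13), cursors c1@2 c2@4 c3@12, authorship .1.2.......3.
After op 5 (insert('y')): buffer="ufyrfyynfaqxtfyi" (len 16), cursors c1@3 c2@6 c3@15, authorship .11.22.......33.
After op 6 (add_cursor(14)): buffer="ufyrfyynfaqxtfyi" (len 16), cursors c1@3 c2@6 c4@14 c3@15, authorship .11.22.......33.
After op 7 (delete): buffer="ufrfynfaqxti" (len 12), cursors c1@2 c2@4 c3@11 c4@11, authorship .1.2........

Answer: 2 4 11 11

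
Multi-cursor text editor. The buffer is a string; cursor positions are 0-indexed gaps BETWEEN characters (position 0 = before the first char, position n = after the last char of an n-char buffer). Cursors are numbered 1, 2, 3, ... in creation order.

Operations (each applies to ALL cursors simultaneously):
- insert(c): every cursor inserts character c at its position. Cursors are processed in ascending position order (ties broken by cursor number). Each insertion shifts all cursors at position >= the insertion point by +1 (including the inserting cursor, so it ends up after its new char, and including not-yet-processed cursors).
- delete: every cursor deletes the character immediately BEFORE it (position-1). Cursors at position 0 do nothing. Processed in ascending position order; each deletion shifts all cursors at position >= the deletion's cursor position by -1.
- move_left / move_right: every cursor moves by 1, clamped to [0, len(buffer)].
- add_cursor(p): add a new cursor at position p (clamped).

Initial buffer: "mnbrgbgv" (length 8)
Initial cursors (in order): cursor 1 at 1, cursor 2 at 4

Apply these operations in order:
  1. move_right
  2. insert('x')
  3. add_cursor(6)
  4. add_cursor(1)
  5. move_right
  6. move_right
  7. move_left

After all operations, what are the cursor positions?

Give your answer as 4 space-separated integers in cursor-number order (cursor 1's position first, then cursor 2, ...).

Answer: 4 8 7 2

Derivation:
After op 1 (move_right): buffer="mnbrgbgv" (len 8), cursors c1@2 c2@5, authorship ........
After op 2 (insert('x')): buffer="mnxbrgxbgv" (len 10), cursors c1@3 c2@7, authorship ..1...2...
After op 3 (add_cursor(6)): buffer="mnxbrgxbgv" (len 10), cursors c1@3 c3@6 c2@7, authorship ..1...2...
After op 4 (add_cursor(1)): buffer="mnxbrgxbgv" (len 10), cursors c4@1 c1@3 c3@6 c2@7, authorship ..1...2...
After op 5 (move_right): buffer="mnxbrgxbgv" (len 10), cursors c4@2 c1@4 c3@7 c2@8, authorship ..1...2...
After op 6 (move_right): buffer="mnxbrgxbgv" (len 10), cursors c4@3 c1@5 c3@8 c2@9, authorship ..1...2...
After op 7 (move_left): buffer="mnxbrgxbgv" (len 10), cursors c4@2 c1@4 c3@7 c2@8, authorship ..1...2...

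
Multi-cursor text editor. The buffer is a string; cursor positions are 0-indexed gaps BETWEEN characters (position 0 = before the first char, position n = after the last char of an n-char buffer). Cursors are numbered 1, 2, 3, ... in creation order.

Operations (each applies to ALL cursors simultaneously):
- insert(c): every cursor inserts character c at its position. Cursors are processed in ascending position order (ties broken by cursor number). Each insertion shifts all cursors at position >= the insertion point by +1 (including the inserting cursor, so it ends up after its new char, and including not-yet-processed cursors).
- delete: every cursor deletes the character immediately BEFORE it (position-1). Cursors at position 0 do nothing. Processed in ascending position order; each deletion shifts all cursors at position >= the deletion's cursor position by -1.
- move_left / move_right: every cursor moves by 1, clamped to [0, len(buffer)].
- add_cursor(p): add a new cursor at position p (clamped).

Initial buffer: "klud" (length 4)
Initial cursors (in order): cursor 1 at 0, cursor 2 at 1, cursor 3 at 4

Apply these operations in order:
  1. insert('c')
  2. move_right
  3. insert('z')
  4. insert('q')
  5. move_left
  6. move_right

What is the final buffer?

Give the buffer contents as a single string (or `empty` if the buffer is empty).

Answer: ckzqclzqudczq

Derivation:
After op 1 (insert('c')): buffer="ckcludc" (len 7), cursors c1@1 c2@3 c3@7, authorship 1.2...3
After op 2 (move_right): buffer="ckcludc" (len 7), cursors c1@2 c2@4 c3@7, authorship 1.2...3
After op 3 (insert('z')): buffer="ckzclzudcz" (len 10), cursors c1@3 c2@6 c3@10, authorship 1.12.2..33
After op 4 (insert('q')): buffer="ckzqclzqudczq" (len 13), cursors c1@4 c2@8 c3@13, authorship 1.112.22..333
After op 5 (move_left): buffer="ckzqclzqudczq" (len 13), cursors c1@3 c2@7 c3@12, authorship 1.112.22..333
After op 6 (move_right): buffer="ckzqclzqudczq" (len 13), cursors c1@4 c2@8 c3@13, authorship 1.112.22..333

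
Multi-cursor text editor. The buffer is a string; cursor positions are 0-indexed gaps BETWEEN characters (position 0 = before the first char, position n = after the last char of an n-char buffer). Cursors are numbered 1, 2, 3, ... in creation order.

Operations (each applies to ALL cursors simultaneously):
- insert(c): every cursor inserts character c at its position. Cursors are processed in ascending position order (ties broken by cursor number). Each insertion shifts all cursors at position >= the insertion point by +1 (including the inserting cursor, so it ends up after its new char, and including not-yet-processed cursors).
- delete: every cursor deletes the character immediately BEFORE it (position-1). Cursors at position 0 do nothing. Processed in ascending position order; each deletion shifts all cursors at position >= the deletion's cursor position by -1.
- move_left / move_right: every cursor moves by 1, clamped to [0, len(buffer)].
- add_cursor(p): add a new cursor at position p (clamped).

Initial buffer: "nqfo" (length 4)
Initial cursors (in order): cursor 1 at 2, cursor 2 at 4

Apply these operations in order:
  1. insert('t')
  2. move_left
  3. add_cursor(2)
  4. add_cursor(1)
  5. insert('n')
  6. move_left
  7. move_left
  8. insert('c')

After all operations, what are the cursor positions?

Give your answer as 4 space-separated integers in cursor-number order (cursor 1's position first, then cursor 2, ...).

Answer: 6 11 6 1

Derivation:
After op 1 (insert('t')): buffer="nqtfot" (len 6), cursors c1@3 c2@6, authorship ..1..2
After op 2 (move_left): buffer="nqtfot" (len 6), cursors c1@2 c2@5, authorship ..1..2
After op 3 (add_cursor(2)): buffer="nqtfot" (len 6), cursors c1@2 c3@2 c2@5, authorship ..1..2
After op 4 (add_cursor(1)): buffer="nqtfot" (len 6), cursors c4@1 c1@2 c3@2 c2@5, authorship ..1..2
After op 5 (insert('n')): buffer="nnqnntfont" (len 10), cursors c4@2 c1@5 c3@5 c2@9, authorship .4.131..22
After op 6 (move_left): buffer="nnqnntfont" (len 10), cursors c4@1 c1@4 c3@4 c2@8, authorship .4.131..22
After op 7 (move_left): buffer="nnqnntfont" (len 10), cursors c4@0 c1@3 c3@3 c2@7, authorship .4.131..22
After op 8 (insert('c')): buffer="cnnqccnntfcont" (len 14), cursors c4@1 c1@6 c3@6 c2@11, authorship 4.4.13131.2.22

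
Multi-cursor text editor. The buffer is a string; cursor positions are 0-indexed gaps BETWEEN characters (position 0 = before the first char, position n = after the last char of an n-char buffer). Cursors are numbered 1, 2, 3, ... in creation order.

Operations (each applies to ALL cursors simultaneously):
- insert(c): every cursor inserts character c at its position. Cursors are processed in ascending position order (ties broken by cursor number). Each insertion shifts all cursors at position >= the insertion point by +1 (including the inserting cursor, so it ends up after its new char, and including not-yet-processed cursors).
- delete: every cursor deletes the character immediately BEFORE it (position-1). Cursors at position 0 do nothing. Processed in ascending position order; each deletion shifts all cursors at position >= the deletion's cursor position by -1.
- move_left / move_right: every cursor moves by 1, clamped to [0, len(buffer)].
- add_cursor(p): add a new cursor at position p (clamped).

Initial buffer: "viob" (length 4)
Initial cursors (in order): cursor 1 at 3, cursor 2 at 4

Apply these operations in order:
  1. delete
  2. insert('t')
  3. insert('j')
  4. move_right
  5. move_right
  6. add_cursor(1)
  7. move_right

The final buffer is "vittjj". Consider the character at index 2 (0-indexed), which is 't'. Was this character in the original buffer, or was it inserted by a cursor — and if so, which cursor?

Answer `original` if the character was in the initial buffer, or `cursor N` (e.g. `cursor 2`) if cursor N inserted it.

After op 1 (delete): buffer="vi" (len 2), cursors c1@2 c2@2, authorship ..
After op 2 (insert('t')): buffer="vitt" (len 4), cursors c1@4 c2@4, authorship ..12
After op 3 (insert('j')): buffer="vittjj" (len 6), cursors c1@6 c2@6, authorship ..1212
After op 4 (move_right): buffer="vittjj" (len 6), cursors c1@6 c2@6, authorship ..1212
After op 5 (move_right): buffer="vittjj" (len 6), cursors c1@6 c2@6, authorship ..1212
After op 6 (add_cursor(1)): buffer="vittjj" (len 6), cursors c3@1 c1@6 c2@6, authorship ..1212
After op 7 (move_right): buffer="vittjj" (len 6), cursors c3@2 c1@6 c2@6, authorship ..1212
Authorship (.=original, N=cursor N): . . 1 2 1 2
Index 2: author = 1

Answer: cursor 1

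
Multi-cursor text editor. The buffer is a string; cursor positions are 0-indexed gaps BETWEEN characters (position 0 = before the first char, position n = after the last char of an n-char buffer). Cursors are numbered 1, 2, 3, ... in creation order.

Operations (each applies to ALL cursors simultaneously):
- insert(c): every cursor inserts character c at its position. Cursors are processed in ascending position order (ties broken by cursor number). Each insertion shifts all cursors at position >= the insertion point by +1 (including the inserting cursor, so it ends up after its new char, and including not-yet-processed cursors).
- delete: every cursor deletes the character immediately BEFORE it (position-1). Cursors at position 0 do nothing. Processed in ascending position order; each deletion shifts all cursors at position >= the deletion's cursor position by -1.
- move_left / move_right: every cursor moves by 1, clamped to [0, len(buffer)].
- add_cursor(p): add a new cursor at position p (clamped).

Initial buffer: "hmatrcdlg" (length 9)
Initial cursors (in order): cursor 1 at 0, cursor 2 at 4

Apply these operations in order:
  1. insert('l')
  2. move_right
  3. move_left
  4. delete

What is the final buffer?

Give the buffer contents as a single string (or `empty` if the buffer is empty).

After op 1 (insert('l')): buffer="lhmatlrcdlg" (len 11), cursors c1@1 c2@6, authorship 1....2.....
After op 2 (move_right): buffer="lhmatlrcdlg" (len 11), cursors c1@2 c2@7, authorship 1....2.....
After op 3 (move_left): buffer="lhmatlrcdlg" (len 11), cursors c1@1 c2@6, authorship 1....2.....
After op 4 (delete): buffer="hmatrcdlg" (len 9), cursors c1@0 c2@4, authorship .........

Answer: hmatrcdlg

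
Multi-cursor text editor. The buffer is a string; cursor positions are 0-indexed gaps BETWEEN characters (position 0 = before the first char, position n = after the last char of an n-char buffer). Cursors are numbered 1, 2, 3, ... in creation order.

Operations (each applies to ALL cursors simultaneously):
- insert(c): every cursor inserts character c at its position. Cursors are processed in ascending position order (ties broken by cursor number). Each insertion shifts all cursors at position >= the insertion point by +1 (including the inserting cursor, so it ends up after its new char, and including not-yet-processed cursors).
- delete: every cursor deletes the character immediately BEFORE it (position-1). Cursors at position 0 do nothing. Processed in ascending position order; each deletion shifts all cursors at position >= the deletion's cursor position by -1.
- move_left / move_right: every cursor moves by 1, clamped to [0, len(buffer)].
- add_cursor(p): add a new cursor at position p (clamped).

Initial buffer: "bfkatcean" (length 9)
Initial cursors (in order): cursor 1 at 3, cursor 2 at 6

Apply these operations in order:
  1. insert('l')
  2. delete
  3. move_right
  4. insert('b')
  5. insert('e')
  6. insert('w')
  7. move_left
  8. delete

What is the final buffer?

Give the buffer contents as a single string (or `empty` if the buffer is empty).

Answer: bfkabwtcebwan

Derivation:
After op 1 (insert('l')): buffer="bfklatclean" (len 11), cursors c1@4 c2@8, authorship ...1...2...
After op 2 (delete): buffer="bfkatcean" (len 9), cursors c1@3 c2@6, authorship .........
After op 3 (move_right): buffer="bfkatcean" (len 9), cursors c1@4 c2@7, authorship .........
After op 4 (insert('b')): buffer="bfkabtceban" (len 11), cursors c1@5 c2@9, authorship ....1...2..
After op 5 (insert('e')): buffer="bfkabetcebean" (len 13), cursors c1@6 c2@11, authorship ....11...22..
After op 6 (insert('w')): buffer="bfkabewtcebewan" (len 15), cursors c1@7 c2@13, authorship ....111...222..
After op 7 (move_left): buffer="bfkabewtcebewan" (len 15), cursors c1@6 c2@12, authorship ....111...222..
After op 8 (delete): buffer="bfkabwtcebwan" (len 13), cursors c1@5 c2@10, authorship ....11...22..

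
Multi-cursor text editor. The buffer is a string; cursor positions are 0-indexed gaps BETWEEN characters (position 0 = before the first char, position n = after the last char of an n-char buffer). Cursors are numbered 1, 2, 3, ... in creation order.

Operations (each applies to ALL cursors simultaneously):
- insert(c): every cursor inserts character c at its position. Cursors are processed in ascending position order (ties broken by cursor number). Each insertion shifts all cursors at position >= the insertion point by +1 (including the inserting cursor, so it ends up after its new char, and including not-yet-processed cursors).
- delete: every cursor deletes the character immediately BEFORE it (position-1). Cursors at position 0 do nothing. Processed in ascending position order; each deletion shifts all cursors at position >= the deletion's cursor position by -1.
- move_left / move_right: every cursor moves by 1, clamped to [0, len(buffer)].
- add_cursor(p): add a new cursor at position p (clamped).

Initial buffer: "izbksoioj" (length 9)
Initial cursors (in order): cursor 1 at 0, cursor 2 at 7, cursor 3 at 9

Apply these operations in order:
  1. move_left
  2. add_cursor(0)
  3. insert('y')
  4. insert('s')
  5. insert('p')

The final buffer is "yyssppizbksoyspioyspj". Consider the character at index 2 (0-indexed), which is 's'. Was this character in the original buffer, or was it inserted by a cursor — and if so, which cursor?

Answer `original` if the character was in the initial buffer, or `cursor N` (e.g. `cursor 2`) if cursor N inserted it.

After op 1 (move_left): buffer="izbksoioj" (len 9), cursors c1@0 c2@6 c3@8, authorship .........
After op 2 (add_cursor(0)): buffer="izbksoioj" (len 9), cursors c1@0 c4@0 c2@6 c3@8, authorship .........
After op 3 (insert('y')): buffer="yyizbksoyioyj" (len 13), cursors c1@2 c4@2 c2@9 c3@12, authorship 14......2..3.
After op 4 (insert('s')): buffer="yyssizbksoysioysj" (len 17), cursors c1@4 c4@4 c2@12 c3@16, authorship 1414......22..33.
After op 5 (insert('p')): buffer="yyssppizbksoyspioyspj" (len 21), cursors c1@6 c4@6 c2@15 c3@20, authorship 141414......222..333.
Authorship (.=original, N=cursor N): 1 4 1 4 1 4 . . . . . . 2 2 2 . . 3 3 3 .
Index 2: author = 1

Answer: cursor 1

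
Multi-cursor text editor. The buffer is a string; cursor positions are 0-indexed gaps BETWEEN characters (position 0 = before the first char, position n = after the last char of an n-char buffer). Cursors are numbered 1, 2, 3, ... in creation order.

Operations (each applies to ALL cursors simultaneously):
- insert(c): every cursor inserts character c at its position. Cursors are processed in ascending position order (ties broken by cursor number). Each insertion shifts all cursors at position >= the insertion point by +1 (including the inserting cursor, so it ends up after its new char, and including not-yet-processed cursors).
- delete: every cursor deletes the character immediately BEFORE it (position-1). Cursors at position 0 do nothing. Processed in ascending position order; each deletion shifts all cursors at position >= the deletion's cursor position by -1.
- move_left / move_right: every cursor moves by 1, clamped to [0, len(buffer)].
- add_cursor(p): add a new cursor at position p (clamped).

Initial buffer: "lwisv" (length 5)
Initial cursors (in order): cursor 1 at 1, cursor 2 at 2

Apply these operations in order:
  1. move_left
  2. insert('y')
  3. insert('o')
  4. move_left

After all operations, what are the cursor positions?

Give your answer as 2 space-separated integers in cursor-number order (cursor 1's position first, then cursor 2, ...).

Answer: 1 4

Derivation:
After op 1 (move_left): buffer="lwisv" (len 5), cursors c1@0 c2@1, authorship .....
After op 2 (insert('y')): buffer="ylywisv" (len 7), cursors c1@1 c2@3, authorship 1.2....
After op 3 (insert('o')): buffer="yolyowisv" (len 9), cursors c1@2 c2@5, authorship 11.22....
After op 4 (move_left): buffer="yolyowisv" (len 9), cursors c1@1 c2@4, authorship 11.22....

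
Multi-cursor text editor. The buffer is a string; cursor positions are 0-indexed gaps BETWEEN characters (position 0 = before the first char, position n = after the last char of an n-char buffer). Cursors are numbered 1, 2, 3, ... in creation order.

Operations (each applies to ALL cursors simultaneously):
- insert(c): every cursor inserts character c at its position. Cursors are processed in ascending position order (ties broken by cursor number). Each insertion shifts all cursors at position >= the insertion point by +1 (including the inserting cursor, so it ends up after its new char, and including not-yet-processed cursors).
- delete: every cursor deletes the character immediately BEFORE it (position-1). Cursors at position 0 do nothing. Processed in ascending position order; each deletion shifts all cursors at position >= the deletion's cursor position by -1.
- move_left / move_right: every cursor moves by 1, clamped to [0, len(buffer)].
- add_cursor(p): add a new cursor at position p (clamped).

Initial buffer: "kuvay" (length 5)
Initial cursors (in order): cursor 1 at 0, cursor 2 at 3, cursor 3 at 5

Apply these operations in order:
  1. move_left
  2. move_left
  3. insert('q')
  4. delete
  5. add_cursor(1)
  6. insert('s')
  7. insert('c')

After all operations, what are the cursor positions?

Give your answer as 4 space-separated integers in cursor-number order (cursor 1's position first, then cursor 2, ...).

Answer: 2 7 11 7

Derivation:
After op 1 (move_left): buffer="kuvay" (len 5), cursors c1@0 c2@2 c3@4, authorship .....
After op 2 (move_left): buffer="kuvay" (len 5), cursors c1@0 c2@1 c3@3, authorship .....
After op 3 (insert('q')): buffer="qkquvqay" (len 8), cursors c1@1 c2@3 c3@6, authorship 1.2..3..
After op 4 (delete): buffer="kuvay" (len 5), cursors c1@0 c2@1 c3@3, authorship .....
After op 5 (add_cursor(1)): buffer="kuvay" (len 5), cursors c1@0 c2@1 c4@1 c3@3, authorship .....
After op 6 (insert('s')): buffer="skssuvsay" (len 9), cursors c1@1 c2@4 c4@4 c3@7, authorship 1.24..3..
After op 7 (insert('c')): buffer="sckssccuvscay" (len 13), cursors c1@2 c2@7 c4@7 c3@11, authorship 11.2424..33..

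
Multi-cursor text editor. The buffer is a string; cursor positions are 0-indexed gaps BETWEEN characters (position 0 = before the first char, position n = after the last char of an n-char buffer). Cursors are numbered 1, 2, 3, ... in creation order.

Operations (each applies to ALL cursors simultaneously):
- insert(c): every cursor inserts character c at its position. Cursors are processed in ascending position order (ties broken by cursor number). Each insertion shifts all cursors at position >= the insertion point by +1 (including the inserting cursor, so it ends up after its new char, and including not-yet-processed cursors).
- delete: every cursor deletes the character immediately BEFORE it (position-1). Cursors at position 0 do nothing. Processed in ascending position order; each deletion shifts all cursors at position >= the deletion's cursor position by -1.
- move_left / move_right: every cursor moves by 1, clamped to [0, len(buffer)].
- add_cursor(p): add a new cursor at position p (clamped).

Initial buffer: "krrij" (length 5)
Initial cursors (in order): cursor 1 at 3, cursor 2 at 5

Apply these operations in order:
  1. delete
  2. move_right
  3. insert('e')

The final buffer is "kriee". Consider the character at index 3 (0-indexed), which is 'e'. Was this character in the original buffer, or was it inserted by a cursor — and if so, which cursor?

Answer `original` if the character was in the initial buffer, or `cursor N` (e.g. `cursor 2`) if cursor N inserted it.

Answer: cursor 1

Derivation:
After op 1 (delete): buffer="kri" (len 3), cursors c1@2 c2@3, authorship ...
After op 2 (move_right): buffer="kri" (len 3), cursors c1@3 c2@3, authorship ...
After op 3 (insert('e')): buffer="kriee" (len 5), cursors c1@5 c2@5, authorship ...12
Authorship (.=original, N=cursor N): . . . 1 2
Index 3: author = 1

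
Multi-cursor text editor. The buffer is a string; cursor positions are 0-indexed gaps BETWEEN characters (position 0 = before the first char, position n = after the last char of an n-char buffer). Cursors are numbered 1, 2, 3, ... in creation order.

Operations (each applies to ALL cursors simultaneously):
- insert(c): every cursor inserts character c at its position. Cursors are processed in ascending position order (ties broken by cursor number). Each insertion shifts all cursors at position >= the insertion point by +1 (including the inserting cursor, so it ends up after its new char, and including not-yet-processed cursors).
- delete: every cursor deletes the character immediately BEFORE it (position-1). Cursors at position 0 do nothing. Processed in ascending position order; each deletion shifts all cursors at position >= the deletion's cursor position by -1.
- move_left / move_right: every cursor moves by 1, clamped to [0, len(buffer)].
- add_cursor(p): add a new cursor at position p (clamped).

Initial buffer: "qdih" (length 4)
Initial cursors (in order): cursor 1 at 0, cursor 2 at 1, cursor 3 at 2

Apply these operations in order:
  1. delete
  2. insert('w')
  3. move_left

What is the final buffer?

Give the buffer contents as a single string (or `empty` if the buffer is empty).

After op 1 (delete): buffer="ih" (len 2), cursors c1@0 c2@0 c3@0, authorship ..
After op 2 (insert('w')): buffer="wwwih" (len 5), cursors c1@3 c2@3 c3@3, authorship 123..
After op 3 (move_left): buffer="wwwih" (len 5), cursors c1@2 c2@2 c3@2, authorship 123..

Answer: wwwih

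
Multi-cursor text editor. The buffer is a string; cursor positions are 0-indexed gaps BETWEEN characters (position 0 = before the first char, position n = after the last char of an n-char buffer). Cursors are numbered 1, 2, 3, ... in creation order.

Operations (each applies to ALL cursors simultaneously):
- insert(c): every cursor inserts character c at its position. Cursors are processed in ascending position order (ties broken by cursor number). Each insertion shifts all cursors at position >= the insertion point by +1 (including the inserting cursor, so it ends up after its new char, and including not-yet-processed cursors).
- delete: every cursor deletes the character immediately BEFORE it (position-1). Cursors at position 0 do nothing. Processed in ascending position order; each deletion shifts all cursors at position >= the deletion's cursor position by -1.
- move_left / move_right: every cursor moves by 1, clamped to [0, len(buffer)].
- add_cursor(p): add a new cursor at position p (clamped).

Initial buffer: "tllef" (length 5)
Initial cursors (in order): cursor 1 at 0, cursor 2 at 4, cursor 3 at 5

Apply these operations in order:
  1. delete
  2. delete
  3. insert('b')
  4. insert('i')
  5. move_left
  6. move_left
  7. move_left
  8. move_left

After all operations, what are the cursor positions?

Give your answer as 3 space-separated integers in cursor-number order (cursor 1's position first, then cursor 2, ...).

Answer: 0 3 3

Derivation:
After op 1 (delete): buffer="tll" (len 3), cursors c1@0 c2@3 c3@3, authorship ...
After op 2 (delete): buffer="t" (len 1), cursors c1@0 c2@1 c3@1, authorship .
After op 3 (insert('b')): buffer="btbb" (len 4), cursors c1@1 c2@4 c3@4, authorship 1.23
After op 4 (insert('i')): buffer="bitbbii" (len 7), cursors c1@2 c2@7 c3@7, authorship 11.2323
After op 5 (move_left): buffer="bitbbii" (len 7), cursors c1@1 c2@6 c3@6, authorship 11.2323
After op 6 (move_left): buffer="bitbbii" (len 7), cursors c1@0 c2@5 c3@5, authorship 11.2323
After op 7 (move_left): buffer="bitbbii" (len 7), cursors c1@0 c2@4 c3@4, authorship 11.2323
After op 8 (move_left): buffer="bitbbii" (len 7), cursors c1@0 c2@3 c3@3, authorship 11.2323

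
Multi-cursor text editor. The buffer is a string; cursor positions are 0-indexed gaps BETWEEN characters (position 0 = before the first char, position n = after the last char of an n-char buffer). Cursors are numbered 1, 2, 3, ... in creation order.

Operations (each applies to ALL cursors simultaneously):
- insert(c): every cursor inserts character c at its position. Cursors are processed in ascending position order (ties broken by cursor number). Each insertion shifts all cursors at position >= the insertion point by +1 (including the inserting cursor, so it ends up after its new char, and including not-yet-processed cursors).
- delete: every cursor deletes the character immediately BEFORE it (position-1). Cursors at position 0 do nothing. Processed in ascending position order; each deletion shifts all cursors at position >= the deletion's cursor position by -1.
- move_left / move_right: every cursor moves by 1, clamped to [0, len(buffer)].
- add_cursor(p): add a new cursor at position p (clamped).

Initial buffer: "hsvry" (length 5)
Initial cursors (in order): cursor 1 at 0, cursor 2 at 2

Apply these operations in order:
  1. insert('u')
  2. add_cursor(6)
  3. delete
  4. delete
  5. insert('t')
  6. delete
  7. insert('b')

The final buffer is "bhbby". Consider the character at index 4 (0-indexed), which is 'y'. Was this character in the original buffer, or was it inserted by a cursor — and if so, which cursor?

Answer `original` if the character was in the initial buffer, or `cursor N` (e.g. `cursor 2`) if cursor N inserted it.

After op 1 (insert('u')): buffer="uhsuvry" (len 7), cursors c1@1 c2@4, authorship 1..2...
After op 2 (add_cursor(6)): buffer="uhsuvry" (len 7), cursors c1@1 c2@4 c3@6, authorship 1..2...
After op 3 (delete): buffer="hsvy" (len 4), cursors c1@0 c2@2 c3@3, authorship ....
After op 4 (delete): buffer="hy" (len 2), cursors c1@0 c2@1 c3@1, authorship ..
After op 5 (insert('t')): buffer="thtty" (len 5), cursors c1@1 c2@4 c3@4, authorship 1.23.
After op 6 (delete): buffer="hy" (len 2), cursors c1@0 c2@1 c3@1, authorship ..
After op 7 (insert('b')): buffer="bhbby" (len 5), cursors c1@1 c2@4 c3@4, authorship 1.23.
Authorship (.=original, N=cursor N): 1 . 2 3 .
Index 4: author = original

Answer: original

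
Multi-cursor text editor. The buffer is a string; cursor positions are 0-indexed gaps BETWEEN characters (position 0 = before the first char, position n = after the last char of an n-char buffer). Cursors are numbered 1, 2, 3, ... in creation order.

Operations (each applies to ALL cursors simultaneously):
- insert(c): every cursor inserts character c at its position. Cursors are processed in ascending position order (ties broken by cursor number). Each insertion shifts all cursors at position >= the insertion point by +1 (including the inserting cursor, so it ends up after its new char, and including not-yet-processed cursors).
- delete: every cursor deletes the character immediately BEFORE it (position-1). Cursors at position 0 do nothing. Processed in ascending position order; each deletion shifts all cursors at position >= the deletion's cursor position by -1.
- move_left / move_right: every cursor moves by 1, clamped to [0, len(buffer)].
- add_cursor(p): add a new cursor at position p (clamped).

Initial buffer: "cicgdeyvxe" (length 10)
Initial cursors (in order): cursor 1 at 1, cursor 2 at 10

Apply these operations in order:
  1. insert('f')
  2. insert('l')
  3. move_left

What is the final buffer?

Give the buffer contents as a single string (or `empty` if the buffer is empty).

Answer: cflicgdeyvxefl

Derivation:
After op 1 (insert('f')): buffer="cficgdeyvxef" (len 12), cursors c1@2 c2@12, authorship .1.........2
After op 2 (insert('l')): buffer="cflicgdeyvxefl" (len 14), cursors c1@3 c2@14, authorship .11.........22
After op 3 (move_left): buffer="cflicgdeyvxefl" (len 14), cursors c1@2 c2@13, authorship .11.........22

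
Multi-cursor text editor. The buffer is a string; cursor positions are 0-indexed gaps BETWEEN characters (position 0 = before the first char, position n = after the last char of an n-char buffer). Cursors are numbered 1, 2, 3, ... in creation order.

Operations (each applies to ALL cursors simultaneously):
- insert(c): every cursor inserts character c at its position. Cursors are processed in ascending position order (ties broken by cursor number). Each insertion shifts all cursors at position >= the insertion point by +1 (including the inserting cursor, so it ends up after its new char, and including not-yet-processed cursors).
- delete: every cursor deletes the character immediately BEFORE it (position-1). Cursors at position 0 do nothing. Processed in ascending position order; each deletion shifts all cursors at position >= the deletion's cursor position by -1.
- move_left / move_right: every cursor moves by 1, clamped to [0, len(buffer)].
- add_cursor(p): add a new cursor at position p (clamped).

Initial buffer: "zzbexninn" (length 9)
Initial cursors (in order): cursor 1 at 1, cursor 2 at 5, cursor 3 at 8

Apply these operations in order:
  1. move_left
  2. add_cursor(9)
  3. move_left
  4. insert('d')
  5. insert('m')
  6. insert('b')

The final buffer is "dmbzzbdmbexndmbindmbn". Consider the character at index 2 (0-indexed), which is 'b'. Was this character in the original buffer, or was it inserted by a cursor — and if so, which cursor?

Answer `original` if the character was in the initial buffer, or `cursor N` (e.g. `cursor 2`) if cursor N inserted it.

After op 1 (move_left): buffer="zzbexninn" (len 9), cursors c1@0 c2@4 c3@7, authorship .........
After op 2 (add_cursor(9)): buffer="zzbexninn" (len 9), cursors c1@0 c2@4 c3@7 c4@9, authorship .........
After op 3 (move_left): buffer="zzbexninn" (len 9), cursors c1@0 c2@3 c3@6 c4@8, authorship .........
After op 4 (insert('d')): buffer="dzzbdexndindn" (len 13), cursors c1@1 c2@5 c3@9 c4@12, authorship 1...2...3..4.
After op 5 (insert('m')): buffer="dmzzbdmexndmindmn" (len 17), cursors c1@2 c2@7 c3@12 c4@16, authorship 11...22...33..44.
After op 6 (insert('b')): buffer="dmbzzbdmbexndmbindmbn" (len 21), cursors c1@3 c2@9 c3@15 c4@20, authorship 111...222...333..444.
Authorship (.=original, N=cursor N): 1 1 1 . . . 2 2 2 . . . 3 3 3 . . 4 4 4 .
Index 2: author = 1

Answer: cursor 1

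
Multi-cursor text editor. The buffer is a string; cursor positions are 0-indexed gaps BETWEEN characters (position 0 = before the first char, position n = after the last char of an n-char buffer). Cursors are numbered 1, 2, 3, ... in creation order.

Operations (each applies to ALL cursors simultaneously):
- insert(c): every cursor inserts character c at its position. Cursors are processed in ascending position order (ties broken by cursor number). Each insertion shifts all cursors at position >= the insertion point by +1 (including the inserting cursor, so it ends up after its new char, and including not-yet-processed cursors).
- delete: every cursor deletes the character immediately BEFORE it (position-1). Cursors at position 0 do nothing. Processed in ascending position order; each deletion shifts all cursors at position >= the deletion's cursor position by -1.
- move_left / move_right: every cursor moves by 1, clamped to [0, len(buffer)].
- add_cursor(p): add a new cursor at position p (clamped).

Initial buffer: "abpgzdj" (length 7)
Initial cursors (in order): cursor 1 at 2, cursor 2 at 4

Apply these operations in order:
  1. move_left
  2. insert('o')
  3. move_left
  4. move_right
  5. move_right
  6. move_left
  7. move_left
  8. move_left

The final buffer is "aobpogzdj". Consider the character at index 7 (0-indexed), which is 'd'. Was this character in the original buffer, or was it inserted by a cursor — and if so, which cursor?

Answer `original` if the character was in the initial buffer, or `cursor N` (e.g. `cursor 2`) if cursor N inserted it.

After op 1 (move_left): buffer="abpgzdj" (len 7), cursors c1@1 c2@3, authorship .......
After op 2 (insert('o')): buffer="aobpogzdj" (len 9), cursors c1@2 c2@5, authorship .1..2....
After op 3 (move_left): buffer="aobpogzdj" (len 9), cursors c1@1 c2@4, authorship .1..2....
After op 4 (move_right): buffer="aobpogzdj" (len 9), cursors c1@2 c2@5, authorship .1..2....
After op 5 (move_right): buffer="aobpogzdj" (len 9), cursors c1@3 c2@6, authorship .1..2....
After op 6 (move_left): buffer="aobpogzdj" (len 9), cursors c1@2 c2@5, authorship .1..2....
After op 7 (move_left): buffer="aobpogzdj" (len 9), cursors c1@1 c2@4, authorship .1..2....
After op 8 (move_left): buffer="aobpogzdj" (len 9), cursors c1@0 c2@3, authorship .1..2....
Authorship (.=original, N=cursor N): . 1 . . 2 . . . .
Index 7: author = original

Answer: original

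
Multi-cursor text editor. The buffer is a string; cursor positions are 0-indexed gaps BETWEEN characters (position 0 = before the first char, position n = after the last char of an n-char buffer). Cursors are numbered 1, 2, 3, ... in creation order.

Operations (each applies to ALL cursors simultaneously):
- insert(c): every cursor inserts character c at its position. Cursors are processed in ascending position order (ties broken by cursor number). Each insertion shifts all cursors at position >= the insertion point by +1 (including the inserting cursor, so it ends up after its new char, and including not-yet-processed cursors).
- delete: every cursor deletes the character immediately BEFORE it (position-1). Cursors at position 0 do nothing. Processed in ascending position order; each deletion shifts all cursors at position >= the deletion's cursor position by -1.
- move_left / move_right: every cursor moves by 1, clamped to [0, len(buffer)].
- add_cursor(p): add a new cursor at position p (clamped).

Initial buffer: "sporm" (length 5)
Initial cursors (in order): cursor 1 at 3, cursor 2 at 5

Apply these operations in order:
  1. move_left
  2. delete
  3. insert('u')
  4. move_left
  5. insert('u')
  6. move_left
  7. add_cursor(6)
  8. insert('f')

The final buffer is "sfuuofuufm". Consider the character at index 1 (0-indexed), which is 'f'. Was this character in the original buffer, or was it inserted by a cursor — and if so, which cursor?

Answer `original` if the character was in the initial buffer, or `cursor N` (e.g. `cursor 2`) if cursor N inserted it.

After op 1 (move_left): buffer="sporm" (len 5), cursors c1@2 c2@4, authorship .....
After op 2 (delete): buffer="som" (len 3), cursors c1@1 c2@2, authorship ...
After op 3 (insert('u')): buffer="suoum" (len 5), cursors c1@2 c2@4, authorship .1.2.
After op 4 (move_left): buffer="suoum" (len 5), cursors c1@1 c2@3, authorship .1.2.
After op 5 (insert('u')): buffer="suuouum" (len 7), cursors c1@2 c2@5, authorship .11.22.
After op 6 (move_left): buffer="suuouum" (len 7), cursors c1@1 c2@4, authorship .11.22.
After op 7 (add_cursor(6)): buffer="suuouum" (len 7), cursors c1@1 c2@4 c3@6, authorship .11.22.
After op 8 (insert('f')): buffer="sfuuofuufm" (len 10), cursors c1@2 c2@6 c3@9, authorship .111.2223.
Authorship (.=original, N=cursor N): . 1 1 1 . 2 2 2 3 .
Index 1: author = 1

Answer: cursor 1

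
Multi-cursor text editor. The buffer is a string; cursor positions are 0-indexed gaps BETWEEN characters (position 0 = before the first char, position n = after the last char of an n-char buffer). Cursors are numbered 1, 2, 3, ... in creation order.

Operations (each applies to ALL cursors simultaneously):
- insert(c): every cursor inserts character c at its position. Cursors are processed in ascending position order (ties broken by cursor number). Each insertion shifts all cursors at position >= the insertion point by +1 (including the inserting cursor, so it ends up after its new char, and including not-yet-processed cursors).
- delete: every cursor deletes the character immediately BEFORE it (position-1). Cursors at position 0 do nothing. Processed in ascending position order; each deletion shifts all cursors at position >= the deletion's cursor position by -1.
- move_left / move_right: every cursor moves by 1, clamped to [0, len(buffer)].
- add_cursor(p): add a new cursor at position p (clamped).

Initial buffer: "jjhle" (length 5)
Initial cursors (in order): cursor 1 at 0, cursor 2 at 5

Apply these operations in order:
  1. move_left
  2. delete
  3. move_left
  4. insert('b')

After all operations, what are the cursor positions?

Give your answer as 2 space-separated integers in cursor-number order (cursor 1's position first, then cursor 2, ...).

After op 1 (move_left): buffer="jjhle" (len 5), cursors c1@0 c2@4, authorship .....
After op 2 (delete): buffer="jjhe" (len 4), cursors c1@0 c2@3, authorship ....
After op 3 (move_left): buffer="jjhe" (len 4), cursors c1@0 c2@2, authorship ....
After op 4 (insert('b')): buffer="bjjbhe" (len 6), cursors c1@1 c2@4, authorship 1..2..

Answer: 1 4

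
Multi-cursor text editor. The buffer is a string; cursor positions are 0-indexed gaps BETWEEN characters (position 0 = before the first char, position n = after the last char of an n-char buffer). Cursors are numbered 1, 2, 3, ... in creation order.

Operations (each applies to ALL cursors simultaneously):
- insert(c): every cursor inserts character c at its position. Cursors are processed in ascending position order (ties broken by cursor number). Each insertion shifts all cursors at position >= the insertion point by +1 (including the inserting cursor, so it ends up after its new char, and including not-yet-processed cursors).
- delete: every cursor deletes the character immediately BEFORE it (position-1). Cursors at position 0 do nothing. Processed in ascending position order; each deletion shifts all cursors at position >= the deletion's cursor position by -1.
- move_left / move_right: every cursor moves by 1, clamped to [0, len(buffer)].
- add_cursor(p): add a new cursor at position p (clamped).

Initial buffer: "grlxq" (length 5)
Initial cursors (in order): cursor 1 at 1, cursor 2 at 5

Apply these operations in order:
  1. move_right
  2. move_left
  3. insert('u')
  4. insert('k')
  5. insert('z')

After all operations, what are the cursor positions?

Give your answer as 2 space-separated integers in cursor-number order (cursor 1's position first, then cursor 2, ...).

Answer: 4 10

Derivation:
After op 1 (move_right): buffer="grlxq" (len 5), cursors c1@2 c2@5, authorship .....
After op 2 (move_left): buffer="grlxq" (len 5), cursors c1@1 c2@4, authorship .....
After op 3 (insert('u')): buffer="gurlxuq" (len 7), cursors c1@2 c2@6, authorship .1...2.
After op 4 (insert('k')): buffer="gukrlxukq" (len 9), cursors c1@3 c2@8, authorship .11...22.
After op 5 (insert('z')): buffer="gukzrlxukzq" (len 11), cursors c1@4 c2@10, authorship .111...222.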